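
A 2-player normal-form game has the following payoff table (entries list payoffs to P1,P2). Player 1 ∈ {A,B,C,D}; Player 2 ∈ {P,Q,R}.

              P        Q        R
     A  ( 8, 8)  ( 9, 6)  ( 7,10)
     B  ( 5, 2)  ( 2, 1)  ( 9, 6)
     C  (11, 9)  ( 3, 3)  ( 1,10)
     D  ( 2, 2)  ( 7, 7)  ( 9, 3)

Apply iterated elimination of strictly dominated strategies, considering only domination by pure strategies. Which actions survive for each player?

Survivors P1:{A,B,D} P2:{Q,R}

P2 drop P (R beats it: A:10>8 B:6>2 C:10>9 D:3>2)
P1 drop C (A beats it: Q:9>3 R:7>1)
P1→{A,B,D} P2→{Q,R}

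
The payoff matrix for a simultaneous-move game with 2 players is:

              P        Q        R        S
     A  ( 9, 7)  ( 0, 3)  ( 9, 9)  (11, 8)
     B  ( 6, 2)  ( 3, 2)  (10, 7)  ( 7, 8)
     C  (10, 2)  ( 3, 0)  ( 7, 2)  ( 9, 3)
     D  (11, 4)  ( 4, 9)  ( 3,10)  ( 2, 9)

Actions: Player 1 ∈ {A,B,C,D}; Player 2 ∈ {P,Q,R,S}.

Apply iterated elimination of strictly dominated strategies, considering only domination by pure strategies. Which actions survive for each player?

P2 drop P (S beats it: A:8>7 B:8>2 C:3>2 D:9>4)
P2 drop Q (R beats it: A:9>3 B:7>2 C:2>0 D:10>9)
P1 drop C (A beats it: R:9>7 S:11>9)
P1 drop D (A beats it: R:9>3 S:11>2)
P1→{A,B} P2→{R,S}

IESDS → P1:{A,B} P2:{R,S}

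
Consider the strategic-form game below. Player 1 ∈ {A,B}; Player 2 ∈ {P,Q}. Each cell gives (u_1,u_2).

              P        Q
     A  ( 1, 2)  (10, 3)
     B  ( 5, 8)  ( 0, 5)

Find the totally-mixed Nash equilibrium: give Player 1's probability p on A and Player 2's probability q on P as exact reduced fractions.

(p,q) = (3/4, 5/7)

P1 indiff ⇒ q·1+(1-q)·10 = q·5+(1-q)·0 ⇒ q(-4) = (1-q)(-10) ⇒ q = 5/7
P2 indiff ⇒ p·2+(1-p)·8 = p·3+(1-p)·5 ⇒ p(-1) = (1-p)(-3) ⇒ p = 3/4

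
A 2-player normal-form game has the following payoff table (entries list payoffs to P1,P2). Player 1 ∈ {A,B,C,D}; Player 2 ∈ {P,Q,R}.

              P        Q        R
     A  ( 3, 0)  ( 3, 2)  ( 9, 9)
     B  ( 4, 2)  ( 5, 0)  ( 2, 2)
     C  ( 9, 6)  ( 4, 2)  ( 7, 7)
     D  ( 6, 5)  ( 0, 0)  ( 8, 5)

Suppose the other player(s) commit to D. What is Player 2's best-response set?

u_2(P vs D) = 5
u_2(Q vs D) = 0
u_2(R vs D) = 5
max payoff 5 at {P,R}

BR_2 = {P,R}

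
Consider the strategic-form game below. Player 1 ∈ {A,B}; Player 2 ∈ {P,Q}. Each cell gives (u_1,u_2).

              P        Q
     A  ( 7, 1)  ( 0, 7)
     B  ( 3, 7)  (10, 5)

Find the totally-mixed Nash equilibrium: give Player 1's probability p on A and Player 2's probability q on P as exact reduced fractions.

P1 indiff ⇒ q·7+(1-q)·0 = q·3+(1-q)·10 ⇒ q(4) = (1-q)(10) ⇒ q = 5/7
P2 indiff ⇒ p·1+(1-p)·7 = p·7+(1-p)·5 ⇒ p(-6) = (1-p)(-2) ⇒ p = 1/4

P1 mixes 1/4 on A; P2 mixes 5/7 on P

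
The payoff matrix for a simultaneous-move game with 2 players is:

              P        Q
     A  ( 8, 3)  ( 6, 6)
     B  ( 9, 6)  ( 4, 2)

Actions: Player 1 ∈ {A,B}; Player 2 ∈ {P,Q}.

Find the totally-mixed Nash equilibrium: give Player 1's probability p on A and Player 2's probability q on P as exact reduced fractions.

P1 indiff ⇒ q·8+(1-q)·6 = q·9+(1-q)·4 ⇒ q(-1) = (1-q)(-2) ⇒ q = 2/3
P2 indiff ⇒ p·3+(1-p)·6 = p·6+(1-p)·2 ⇒ p(-3) = (1-p)(-4) ⇒ p = 4/7

P1 mixes 4/7 on A; P2 mixes 2/3 on P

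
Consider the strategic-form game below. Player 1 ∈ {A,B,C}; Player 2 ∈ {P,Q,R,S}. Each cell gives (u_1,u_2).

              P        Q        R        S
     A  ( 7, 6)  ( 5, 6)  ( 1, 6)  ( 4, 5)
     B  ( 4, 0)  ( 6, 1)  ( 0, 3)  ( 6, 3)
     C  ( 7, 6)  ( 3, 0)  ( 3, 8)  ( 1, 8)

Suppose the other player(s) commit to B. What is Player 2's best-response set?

u_2(P vs B) = 0
u_2(Q vs B) = 1
u_2(R vs B) = 3
u_2(S vs B) = 3
max payoff 3 at {R,S}

P2 best: {R,S}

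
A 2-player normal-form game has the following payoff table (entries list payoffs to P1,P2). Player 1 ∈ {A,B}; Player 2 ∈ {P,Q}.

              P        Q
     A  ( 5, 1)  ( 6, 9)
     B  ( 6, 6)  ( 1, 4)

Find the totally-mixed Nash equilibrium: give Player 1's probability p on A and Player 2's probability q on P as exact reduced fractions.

P1 indiff ⇒ q·5+(1-q)·6 = q·6+(1-q)·1 ⇒ q(-1) = (1-q)(-5) ⇒ q = 5/6
P2 indiff ⇒ p·1+(1-p)·6 = p·9+(1-p)·4 ⇒ p(-8) = (1-p)(-2) ⇒ p = 1/5

p=1/5, q=5/6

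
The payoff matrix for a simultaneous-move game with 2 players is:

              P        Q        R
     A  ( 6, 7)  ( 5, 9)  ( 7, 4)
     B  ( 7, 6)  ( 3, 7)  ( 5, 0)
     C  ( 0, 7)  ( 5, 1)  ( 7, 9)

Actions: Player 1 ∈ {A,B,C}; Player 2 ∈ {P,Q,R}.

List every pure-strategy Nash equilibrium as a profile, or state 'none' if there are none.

(A,P): not NE [P1→B gives 7>6; P2→Q gives 9>7]
(A,Q): NE
(A,R): not NE [P2→Q gives 9>4]
(B,P): not NE [P2→Q gives 7>6]
(B,Q): not NE [P1→C gives 5>3]
(B,R): not NE [P1→C gives 7>5; P2→Q gives 7>0]
(C,P): not NE [P1→B gives 7>0; P2→R gives 9>7]
(C,Q): not NE [P2→R gives 9>1]
(C,R): NE

NE set: (A,Q), (C,R)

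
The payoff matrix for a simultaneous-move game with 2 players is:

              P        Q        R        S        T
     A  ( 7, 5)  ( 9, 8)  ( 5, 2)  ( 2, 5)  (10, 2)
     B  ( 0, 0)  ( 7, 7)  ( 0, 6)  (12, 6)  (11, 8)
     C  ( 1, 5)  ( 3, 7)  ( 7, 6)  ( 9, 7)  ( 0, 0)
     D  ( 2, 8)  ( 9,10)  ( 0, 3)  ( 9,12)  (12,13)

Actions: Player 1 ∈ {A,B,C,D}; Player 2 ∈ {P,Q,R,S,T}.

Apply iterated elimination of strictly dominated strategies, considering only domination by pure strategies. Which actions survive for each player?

IESDS → P1:{A,B,D} P2:{Q,S,T}

P2 drop P (Q beats it: A:8>5 B:7>0 C:7>5 D:10>8)
P2 drop R (Q beats it: A:8>2 B:7>6 C:7>6 D:10>3)
P1 drop C (B beats it: Q:7>3 S:12>9 T:11>0)
P1→{A,B,D} P2→{Q,S,T}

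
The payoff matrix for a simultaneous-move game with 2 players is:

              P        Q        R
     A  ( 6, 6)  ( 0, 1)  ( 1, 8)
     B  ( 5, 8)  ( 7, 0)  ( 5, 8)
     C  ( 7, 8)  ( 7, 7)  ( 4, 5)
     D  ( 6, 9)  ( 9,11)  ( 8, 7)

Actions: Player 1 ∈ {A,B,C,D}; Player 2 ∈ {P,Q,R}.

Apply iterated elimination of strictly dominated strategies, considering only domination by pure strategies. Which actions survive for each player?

P1 drop A (C beats it: P:7>6 Q:7>0 R:4>1)
P1 drop B (D beats it: P:6>5 Q:9>7 R:8>5)
P2 drop R (P beats it: C:8>5 D:9>7)
P1→{C,D} P2→{P,Q}

Remaining: P1:{C,D} P2:{P,Q}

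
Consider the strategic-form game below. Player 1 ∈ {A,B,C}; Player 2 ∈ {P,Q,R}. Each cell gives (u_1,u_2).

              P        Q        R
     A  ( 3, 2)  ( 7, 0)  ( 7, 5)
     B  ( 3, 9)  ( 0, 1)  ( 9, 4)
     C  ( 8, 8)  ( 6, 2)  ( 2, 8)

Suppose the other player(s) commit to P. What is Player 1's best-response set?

u_1(A vs P) = 3
u_1(B vs P) = 3
u_1(C vs P) = 8
max payoff 8 at {C}

argmax u_1 = {C}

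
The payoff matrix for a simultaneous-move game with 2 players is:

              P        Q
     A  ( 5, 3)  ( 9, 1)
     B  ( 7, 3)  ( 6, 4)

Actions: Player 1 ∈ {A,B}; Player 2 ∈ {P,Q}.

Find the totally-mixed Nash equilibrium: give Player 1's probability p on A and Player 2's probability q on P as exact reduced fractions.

P1 indiff ⇒ q·5+(1-q)·9 = q·7+(1-q)·6 ⇒ q(-2) = (1-q)(-3) ⇒ q = 3/5
P2 indiff ⇒ p·3+(1-p)·3 = p·1+(1-p)·4 ⇒ p(2) = (1-p)(1) ⇒ p = 1/3

P1 mixes 1/3 on A; P2 mixes 3/5 on P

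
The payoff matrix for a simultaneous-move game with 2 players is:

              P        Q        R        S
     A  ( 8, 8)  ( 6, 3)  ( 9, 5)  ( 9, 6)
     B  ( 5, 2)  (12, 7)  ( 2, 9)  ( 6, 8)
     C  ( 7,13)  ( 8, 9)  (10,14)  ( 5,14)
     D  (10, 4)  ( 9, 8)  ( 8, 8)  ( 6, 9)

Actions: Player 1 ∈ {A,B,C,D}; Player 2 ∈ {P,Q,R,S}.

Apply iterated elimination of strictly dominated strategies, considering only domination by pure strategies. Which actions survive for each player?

P2 drop Q (S beats it: A:6>3 B:8>7 C:14>9 D:9>8)
P1 drop B (A beats it: P:8>5 R:9>2 S:9>6)
P1→{A,C,D} P2→{P,R,S}

Survivors P1:{A,C,D} P2:{P,R,S}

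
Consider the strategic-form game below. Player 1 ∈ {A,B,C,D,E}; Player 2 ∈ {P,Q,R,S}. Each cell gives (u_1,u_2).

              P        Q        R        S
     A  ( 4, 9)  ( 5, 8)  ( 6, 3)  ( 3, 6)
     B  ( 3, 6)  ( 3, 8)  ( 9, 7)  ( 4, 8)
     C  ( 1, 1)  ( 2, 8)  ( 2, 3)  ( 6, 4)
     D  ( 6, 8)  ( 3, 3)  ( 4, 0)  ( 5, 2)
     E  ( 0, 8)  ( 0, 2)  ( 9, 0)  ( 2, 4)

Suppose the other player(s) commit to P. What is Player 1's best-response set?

argmax u_1 = {D}

u_1(A vs P) = 4
u_1(B vs P) = 3
u_1(C vs P) = 1
u_1(D vs P) = 6
u_1(E vs P) = 0
max payoff 6 at {D}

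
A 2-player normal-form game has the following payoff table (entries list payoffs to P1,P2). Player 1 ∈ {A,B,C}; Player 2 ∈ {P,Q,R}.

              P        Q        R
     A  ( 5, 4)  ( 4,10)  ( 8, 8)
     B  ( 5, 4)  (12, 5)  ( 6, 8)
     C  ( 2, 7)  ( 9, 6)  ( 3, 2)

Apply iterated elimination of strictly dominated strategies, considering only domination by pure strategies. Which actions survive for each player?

Remaining: P1:{A,B} P2:{Q,R}

P1 drop C (B beats it: P:5>2 Q:12>9 R:6>3)
P2 drop P (Q beats it: A:10>4 B:5>4)
P1→{A,B} P2→{Q,R}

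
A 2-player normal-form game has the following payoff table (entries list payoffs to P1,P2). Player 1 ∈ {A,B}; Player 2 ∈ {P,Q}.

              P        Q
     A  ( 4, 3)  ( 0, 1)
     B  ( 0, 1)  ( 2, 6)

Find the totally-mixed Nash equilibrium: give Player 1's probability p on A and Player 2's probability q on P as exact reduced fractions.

P1 indiff ⇒ q·4+(1-q)·0 = q·0+(1-q)·2 ⇒ q(4) = (1-q)(2) ⇒ q = 1/3
P2 indiff ⇒ p·3+(1-p)·1 = p·1+(1-p)·6 ⇒ p(2) = (1-p)(5) ⇒ p = 5/7

p=5/7, q=1/3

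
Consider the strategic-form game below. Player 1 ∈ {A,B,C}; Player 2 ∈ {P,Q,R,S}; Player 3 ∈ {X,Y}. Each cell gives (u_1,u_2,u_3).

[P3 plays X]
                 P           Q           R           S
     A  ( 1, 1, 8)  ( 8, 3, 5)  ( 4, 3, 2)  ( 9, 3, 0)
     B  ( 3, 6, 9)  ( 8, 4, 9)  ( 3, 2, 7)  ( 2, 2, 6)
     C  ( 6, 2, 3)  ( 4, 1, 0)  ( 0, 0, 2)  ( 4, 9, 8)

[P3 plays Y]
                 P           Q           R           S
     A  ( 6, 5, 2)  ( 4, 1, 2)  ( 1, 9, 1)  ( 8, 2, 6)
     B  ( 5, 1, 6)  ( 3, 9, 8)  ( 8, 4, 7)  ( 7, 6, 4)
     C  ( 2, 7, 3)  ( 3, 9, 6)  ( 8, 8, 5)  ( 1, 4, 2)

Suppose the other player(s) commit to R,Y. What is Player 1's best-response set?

u_1(A vs R,Y) = 1
u_1(B vs R,Y) = 8
u_1(C vs R,Y) = 8
max payoff 8 at {B,C}

argmax u_1 = {B,C}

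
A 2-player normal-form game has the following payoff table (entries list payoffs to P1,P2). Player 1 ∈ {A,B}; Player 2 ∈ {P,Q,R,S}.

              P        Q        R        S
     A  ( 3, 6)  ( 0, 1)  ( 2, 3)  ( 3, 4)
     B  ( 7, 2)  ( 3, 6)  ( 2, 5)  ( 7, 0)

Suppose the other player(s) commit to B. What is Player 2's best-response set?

u_2(P vs B) = 2
u_2(Q vs B) = 6
u_2(R vs B) = 5
u_2(S vs B) = 0
max payoff 6 at {Q}

BR_2 = {Q}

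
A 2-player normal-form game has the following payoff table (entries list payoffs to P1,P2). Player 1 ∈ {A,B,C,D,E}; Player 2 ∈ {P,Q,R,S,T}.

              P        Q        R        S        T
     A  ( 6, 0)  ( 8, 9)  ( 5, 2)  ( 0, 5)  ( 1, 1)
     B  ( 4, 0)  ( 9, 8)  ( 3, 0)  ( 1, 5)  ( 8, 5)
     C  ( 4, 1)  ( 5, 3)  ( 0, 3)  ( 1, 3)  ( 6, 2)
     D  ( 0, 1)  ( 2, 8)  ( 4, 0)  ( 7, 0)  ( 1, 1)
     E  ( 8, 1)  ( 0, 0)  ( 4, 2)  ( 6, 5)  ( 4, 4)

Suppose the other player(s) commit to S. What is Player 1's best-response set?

u_1(A vs S) = 0
u_1(B vs S) = 1
u_1(C vs S) = 1
u_1(D vs S) = 7
u_1(E vs S) = 6
max payoff 7 at {D}

P1 best: {D}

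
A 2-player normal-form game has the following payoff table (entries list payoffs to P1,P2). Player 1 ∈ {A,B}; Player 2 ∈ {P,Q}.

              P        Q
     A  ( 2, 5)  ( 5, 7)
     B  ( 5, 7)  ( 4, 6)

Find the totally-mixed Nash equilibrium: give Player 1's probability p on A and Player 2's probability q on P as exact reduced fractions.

P1 mixes 1/3 on A; P2 mixes 1/4 on P

P1 indiff ⇒ q·2+(1-q)·5 = q·5+(1-q)·4 ⇒ q(-3) = (1-q)(-1) ⇒ q = 1/4
P2 indiff ⇒ p·5+(1-p)·7 = p·7+(1-p)·6 ⇒ p(-2) = (1-p)(-1) ⇒ p = 1/3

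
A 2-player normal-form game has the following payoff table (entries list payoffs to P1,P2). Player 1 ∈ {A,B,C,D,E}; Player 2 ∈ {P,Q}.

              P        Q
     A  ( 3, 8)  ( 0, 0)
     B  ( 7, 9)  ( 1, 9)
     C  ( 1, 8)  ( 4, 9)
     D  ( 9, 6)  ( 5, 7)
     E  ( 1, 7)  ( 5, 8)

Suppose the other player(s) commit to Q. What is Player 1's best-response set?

BR_1 = {D,E}

u_1(A vs Q) = 0
u_1(B vs Q) = 1
u_1(C vs Q) = 4
u_1(D vs Q) = 5
u_1(E vs Q) = 5
max payoff 5 at {D,E}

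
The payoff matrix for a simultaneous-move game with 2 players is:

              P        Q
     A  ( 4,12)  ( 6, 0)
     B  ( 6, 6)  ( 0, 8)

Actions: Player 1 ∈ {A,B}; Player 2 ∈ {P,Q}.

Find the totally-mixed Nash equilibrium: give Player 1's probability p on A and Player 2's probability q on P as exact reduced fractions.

(p,q) = (1/7, 3/4)

P1 indiff ⇒ q·4+(1-q)·6 = q·6+(1-q)·0 ⇒ q(-2) = (1-q)(-6) ⇒ q = 3/4
P2 indiff ⇒ p·12+(1-p)·6 = p·0+(1-p)·8 ⇒ p(12) = (1-p)(2) ⇒ p = 1/7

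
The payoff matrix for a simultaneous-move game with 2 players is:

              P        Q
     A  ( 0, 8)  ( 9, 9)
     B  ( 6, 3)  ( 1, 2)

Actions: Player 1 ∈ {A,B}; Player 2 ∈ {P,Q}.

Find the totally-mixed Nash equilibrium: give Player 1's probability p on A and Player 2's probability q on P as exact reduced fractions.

P1 indiff ⇒ q·0+(1-q)·9 = q·6+(1-q)·1 ⇒ q(-6) = (1-q)(-8) ⇒ q = 4/7
P2 indiff ⇒ p·8+(1-p)·3 = p·9+(1-p)·2 ⇒ p(-1) = (1-p)(-1) ⇒ p = 1/2

P1 mixes 1/2 on A; P2 mixes 4/7 on P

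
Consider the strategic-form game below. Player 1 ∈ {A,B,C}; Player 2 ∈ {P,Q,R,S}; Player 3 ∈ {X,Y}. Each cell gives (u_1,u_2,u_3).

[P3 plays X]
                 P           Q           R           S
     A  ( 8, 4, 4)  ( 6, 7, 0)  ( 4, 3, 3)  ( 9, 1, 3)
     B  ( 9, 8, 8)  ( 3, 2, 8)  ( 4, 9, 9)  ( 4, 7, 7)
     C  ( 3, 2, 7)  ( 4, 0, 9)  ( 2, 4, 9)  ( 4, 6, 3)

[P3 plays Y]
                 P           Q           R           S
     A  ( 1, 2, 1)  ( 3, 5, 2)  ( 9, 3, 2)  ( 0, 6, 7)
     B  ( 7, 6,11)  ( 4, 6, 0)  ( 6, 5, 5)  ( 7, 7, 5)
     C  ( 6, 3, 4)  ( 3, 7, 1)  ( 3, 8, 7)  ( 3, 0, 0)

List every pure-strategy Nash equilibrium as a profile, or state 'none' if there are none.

(A,P,X): not NE [P1→B gives 9>8; P2→Q gives 7>4]
(A,P,Y): not NE [P1→B gives 7>1; P2→S gives 6>2; P3→X gives 4>1]
(A,Q,X): not NE [P3→Y gives 2>0]
(A,Q,Y): not NE [P1→B gives 4>3; P2→S gives 6>5]
(A,R,X): not NE [P2→Q gives 7>3]
(A,R,Y): not NE [P2→S gives 6>3; P3→X gives 3>2]
(A,S,X): not NE [P2→Q gives 7>1; P3→Y gives 7>3]
(A,S,Y): not NE [P1→B gives 7>0]
(B,P,X): not NE [P2→R gives 9>8; P3→Y gives 11>8]
(B,P,Y): not NE [P2→S gives 7>6]
(B,Q,X): not NE [P1→A gives 6>3; P2→R gives 9>2]
(B,Q,Y): not NE [P2→S gives 7>6; P3→X gives 8>0]
(B,R,X): NE
(B,R,Y): not NE [P1→A gives 9>6; P2→S gives 7>5; P3→X gives 9>5]
(B,S,X): not NE [P1→A gives 9>4; P2→R gives 9>7]
(B,S,Y): not NE [P3→X gives 7>5]
(C,P,X): not NE [P1→B gives 9>3; P2→S gives 6>2]
(C,P,Y): not NE [P1→B gives 7>6; P2→R gives 8>3; P3→X gives 7>4]
(C,Q,X): not NE [P1→A gives 6>4; P2→S gives 6>0]
(C,Q,Y): not NE [P1→B gives 4>3; P2→R gives 8>7; P3→X gives 9>1]
(C,R,X): not NE [P1→B gives 4>2; P2→S gives 6>4]
(C,R,Y): not NE [P1→A gives 9>3; P3→X gives 9>7]
(C,S,X): not NE [P1→A gives 9>4]
(C,S,Y): not NE [P1→B gives 7>3; P2→R gives 8>0; P3→X gives 3>0]

NE set: (B,R,X)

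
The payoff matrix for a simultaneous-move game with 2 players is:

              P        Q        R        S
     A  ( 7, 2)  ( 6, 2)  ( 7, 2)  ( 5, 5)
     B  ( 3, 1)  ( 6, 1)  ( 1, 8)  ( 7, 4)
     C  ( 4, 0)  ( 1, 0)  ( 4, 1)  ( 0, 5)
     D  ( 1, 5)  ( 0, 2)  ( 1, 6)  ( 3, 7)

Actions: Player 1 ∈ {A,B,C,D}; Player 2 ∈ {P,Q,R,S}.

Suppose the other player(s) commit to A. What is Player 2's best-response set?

u_2(P vs A) = 2
u_2(Q vs A) = 2
u_2(R vs A) = 2
u_2(S vs A) = 5
max payoff 5 at {S}

P2 best: {S}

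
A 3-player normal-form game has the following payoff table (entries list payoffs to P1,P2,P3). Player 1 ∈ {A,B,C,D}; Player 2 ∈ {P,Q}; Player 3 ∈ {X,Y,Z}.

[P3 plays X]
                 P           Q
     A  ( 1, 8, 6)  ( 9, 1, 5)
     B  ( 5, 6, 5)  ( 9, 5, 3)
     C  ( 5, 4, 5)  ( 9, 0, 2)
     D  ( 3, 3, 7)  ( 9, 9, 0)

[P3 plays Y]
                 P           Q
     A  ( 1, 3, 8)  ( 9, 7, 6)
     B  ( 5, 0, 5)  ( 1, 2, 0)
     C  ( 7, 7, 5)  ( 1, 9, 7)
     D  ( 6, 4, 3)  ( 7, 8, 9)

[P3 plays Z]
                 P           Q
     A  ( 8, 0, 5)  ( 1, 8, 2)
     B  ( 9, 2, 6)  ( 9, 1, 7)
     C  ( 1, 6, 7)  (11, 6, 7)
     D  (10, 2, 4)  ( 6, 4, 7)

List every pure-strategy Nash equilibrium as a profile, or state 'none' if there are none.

(A,P,X): not NE [P1→C gives 5>1; P3→Y gives 8>6]
(A,P,Y): not NE [P1→C gives 7>1; P2→Q gives 7>3]
(A,P,Z): not NE [P1→D gives 10>8; P2→Q gives 8>0; P3→Y gives 8>5]
(A,Q,X): not NE [P2→P gives 8>1; P3→Y gives 6>5]
(A,Q,Y): NE
(A,Q,Z): not NE [P1→C gives 11>1; P3→Y gives 6>2]
(B,P,X): not NE [P3→Z gives 6>5]
(B,P,Y): not NE [P1→C gives 7>5; P2→Q gives 2>0; P3→Z gives 6>5]
(B,P,Z): not NE [P1→D gives 10>9]
(B,Q,X): not NE [P2→P gives 6>5; P3→Z gives 7>3]
(B,Q,Y): not NE [P1→A gives 9>1; P3→Z gives 7>0]
(B,Q,Z): not NE [P1→C gives 11>9; P2→P gives 2>1]
(C,P,X): not NE [P3→Z gives 7>5]
(C,P,Y): not NE [P2→Q gives 9>7; P3→Z gives 7>5]
(C,P,Z): not NE [P1→D gives 10>1]
(C,Q,X): not NE [P2→P gives 4>0; P3→Z gives 7>2]
(C,Q,Y): not NE [P1→A gives 9>1]
(C,Q,Z): NE
(D,P,X): not NE [P1→C gives 5>3; P2→Q gives 9>3]
(D,P,Y): not NE [P1→C gives 7>6; P2→Q gives 8>4; P3→X gives 7>3]
(D,P,Z): not NE [P2→Q gives 4>2; P3→X gives 7>4]
(D,Q,X): not NE [P3→Y gives 9>0]
(D,Q,Y): not NE [P1→A gives 9>7]
(D,Q,Z): not NE [P1→C gives 11>6; P3→Y gives 9>7]

NE set: (A,Q,Y), (C,Q,Z)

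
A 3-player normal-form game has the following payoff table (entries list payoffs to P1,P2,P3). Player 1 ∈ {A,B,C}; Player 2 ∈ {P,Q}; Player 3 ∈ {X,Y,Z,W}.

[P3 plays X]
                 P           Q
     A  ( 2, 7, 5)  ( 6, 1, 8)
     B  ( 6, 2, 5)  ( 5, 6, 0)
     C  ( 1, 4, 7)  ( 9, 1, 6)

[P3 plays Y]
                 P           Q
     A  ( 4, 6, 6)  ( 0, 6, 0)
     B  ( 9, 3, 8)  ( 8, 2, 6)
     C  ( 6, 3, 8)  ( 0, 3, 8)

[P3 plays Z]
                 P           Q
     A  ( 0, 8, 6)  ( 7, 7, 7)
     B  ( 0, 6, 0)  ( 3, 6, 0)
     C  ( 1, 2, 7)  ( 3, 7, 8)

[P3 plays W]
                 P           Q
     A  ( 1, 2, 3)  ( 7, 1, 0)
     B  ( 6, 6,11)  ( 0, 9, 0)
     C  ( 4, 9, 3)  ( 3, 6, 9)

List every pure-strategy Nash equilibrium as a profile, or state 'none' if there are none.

Equilibria: none

(A,P,X): not NE [P1→B gives 6>2; P3→Z gives 6>5]
(A,P,Y): not NE [P1→B gives 9>4]
(A,P,Z): not NE [P1→C gives 1>0]
(A,P,W): not NE [P1→B gives 6>1; P3→Z gives 6>3]
(A,Q,X): not NE [P1→C gives 9>6; P2→P gives 7>1]
(A,Q,Y): not NE [P1→B gives 8>0; P3→X gives 8>0]
(A,Q,Z): not NE [P2→P gives 8>7; P3→X gives 8>7]
(A,Q,W): not NE [P2→P gives 2>1; P3→X gives 8>0]
(B,P,X): not NE [P2→Q gives 6>2; P3→W gives 11>5]
(B,P,Y): not NE [P3→W gives 11>8]
(B,P,Z): not NE [P1→C gives 1>0; P3→W gives 11>0]
(B,P,W): not NE [P2→Q gives 9>6]
(B,Q,X): not NE [P1→C gives 9>5; P3→Y gives 6>0]
(B,Q,Y): not NE [P2→P gives 3>2]
(B,Q,Z): not NE [P1→A gives 7>3; P3→Y gives 6>0]
(B,Q,W): not NE [P1→A gives 7>0; P3→Y gives 6>0]
(C,P,X): not NE [P1→B gives 6>1; P3→Y gives 8>7]
(C,P,Y): not NE [P1→B gives 9>6]
(C,P,Z): not NE [P2→Q gives 7>2; P3→Y gives 8>7]
(C,P,W): not NE [P1→B gives 6>4; P3→Y gives 8>3]
(C,Q,X): not NE [P2→P gives 4>1; P3→W gives 9>6]
(C,Q,Y): not NE [P1→B gives 8>0; P3→W gives 9>8]
(C,Q,Z): not NE [P1→A gives 7>3; P3→W gives 9>8]
(C,Q,W): not NE [P1→A gives 7>3; P2→P gives 9>6]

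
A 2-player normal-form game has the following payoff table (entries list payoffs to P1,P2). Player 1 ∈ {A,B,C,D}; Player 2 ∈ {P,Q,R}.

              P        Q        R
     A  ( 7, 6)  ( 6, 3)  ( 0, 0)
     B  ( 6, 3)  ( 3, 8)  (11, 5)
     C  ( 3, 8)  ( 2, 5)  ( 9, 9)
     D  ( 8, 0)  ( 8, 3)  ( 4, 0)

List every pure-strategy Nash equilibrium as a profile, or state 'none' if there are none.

PSNE = {(D,Q)}

(A,P): not NE [P1→D gives 8>7]
(A,Q): not NE [P1→D gives 8>6; P2→P gives 6>3]
(A,R): not NE [P1→B gives 11>0; P2→P gives 6>0]
(B,P): not NE [P1→D gives 8>6; P2→Q gives 8>3]
(B,Q): not NE [P1→D gives 8>3]
(B,R): not NE [P2→Q gives 8>5]
(C,P): not NE [P1→D gives 8>3; P2→R gives 9>8]
(C,Q): not NE [P1→D gives 8>2; P2→R gives 9>5]
(C,R): not NE [P1→B gives 11>9]
(D,P): not NE [P2→Q gives 3>0]
(D,Q): NE
(D,R): not NE [P1→B gives 11>4; P2→Q gives 3>0]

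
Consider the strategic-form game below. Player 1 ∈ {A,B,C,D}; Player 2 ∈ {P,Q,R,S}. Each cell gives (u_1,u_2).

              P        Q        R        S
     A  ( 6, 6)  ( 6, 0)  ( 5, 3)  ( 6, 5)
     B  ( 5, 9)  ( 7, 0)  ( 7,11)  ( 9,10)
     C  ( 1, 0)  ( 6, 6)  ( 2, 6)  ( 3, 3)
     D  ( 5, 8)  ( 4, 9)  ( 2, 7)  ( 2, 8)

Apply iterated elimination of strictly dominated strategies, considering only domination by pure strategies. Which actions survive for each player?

Remaining: P1:{A,B} P2:{P,R,S}

P1 drop C (B beats it: P:5>1 Q:7>6 R:7>2 S:9>3)
P1 drop D (A beats it: P:6>5 Q:6>4 R:5>2 S:6>2)
P2 drop Q (P beats it: A:6>0 B:9>0)
P1→{A,B} P2→{P,R,S}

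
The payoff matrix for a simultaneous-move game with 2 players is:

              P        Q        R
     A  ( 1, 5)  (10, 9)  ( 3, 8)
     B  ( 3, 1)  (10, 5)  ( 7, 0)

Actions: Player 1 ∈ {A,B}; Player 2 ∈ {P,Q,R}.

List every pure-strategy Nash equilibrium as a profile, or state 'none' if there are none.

(A,P): not NE [P1→B gives 3>1; P2→Q gives 9>5]
(A,Q): NE
(A,R): not NE [P1→B gives 7>3; P2→Q gives 9>8]
(B,P): not NE [P2→Q gives 5>1]
(B,Q): NE
(B,R): not NE [P2→Q gives 5>0]

NE set: (A,Q), (B,Q)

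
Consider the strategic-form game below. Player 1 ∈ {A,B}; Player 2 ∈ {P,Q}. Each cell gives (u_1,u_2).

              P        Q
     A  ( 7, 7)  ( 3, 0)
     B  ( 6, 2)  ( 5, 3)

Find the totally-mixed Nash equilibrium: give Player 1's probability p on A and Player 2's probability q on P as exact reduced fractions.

P1 indiff ⇒ q·7+(1-q)·3 = q·6+(1-q)·5 ⇒ q(1) = (1-q)(2) ⇒ q = 2/3
P2 indiff ⇒ p·7+(1-p)·2 = p·0+(1-p)·3 ⇒ p(7) = (1-p)(1) ⇒ p = 1/8

(p,q) = (1/8, 2/3)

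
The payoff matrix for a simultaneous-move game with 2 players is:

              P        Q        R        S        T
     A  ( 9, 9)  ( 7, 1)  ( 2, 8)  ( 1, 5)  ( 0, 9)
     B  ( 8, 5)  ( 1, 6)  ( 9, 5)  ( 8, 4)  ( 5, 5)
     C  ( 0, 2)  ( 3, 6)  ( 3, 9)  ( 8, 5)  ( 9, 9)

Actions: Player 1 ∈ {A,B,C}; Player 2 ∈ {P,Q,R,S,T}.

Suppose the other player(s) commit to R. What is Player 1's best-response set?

P1 best: {B}

u_1(A vs R) = 2
u_1(B vs R) = 9
u_1(C vs R) = 3
max payoff 9 at {B}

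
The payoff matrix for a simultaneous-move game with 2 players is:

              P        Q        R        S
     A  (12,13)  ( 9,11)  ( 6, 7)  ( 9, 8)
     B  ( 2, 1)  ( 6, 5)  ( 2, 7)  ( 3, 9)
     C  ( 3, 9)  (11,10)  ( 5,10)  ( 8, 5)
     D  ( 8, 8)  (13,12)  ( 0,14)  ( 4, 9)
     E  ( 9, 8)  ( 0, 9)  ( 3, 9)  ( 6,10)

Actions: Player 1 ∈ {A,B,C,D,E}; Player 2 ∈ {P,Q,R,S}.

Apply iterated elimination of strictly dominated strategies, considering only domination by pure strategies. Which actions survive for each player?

P1 drop B (A beats it: P:12>2 Q:9>6 R:6>2 S:9>3)
P1 drop E (A beats it: P:12>9 Q:9>0 R:6>3 S:9>6)
P2 drop S (Q beats it: A:11>8 C:10>5 D:12>9)
P1→{A,C,D} P2→{P,Q,R}

IESDS → P1:{A,C,D} P2:{P,Q,R}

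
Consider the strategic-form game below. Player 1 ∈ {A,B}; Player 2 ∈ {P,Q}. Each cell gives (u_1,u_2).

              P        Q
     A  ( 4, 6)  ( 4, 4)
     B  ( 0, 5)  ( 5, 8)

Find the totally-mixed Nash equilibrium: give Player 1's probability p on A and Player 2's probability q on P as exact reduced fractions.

P1 indiff ⇒ q·4+(1-q)·4 = q·0+(1-q)·5 ⇒ q(4) = (1-q)(1) ⇒ q = 1/5
P2 indiff ⇒ p·6+(1-p)·5 = p·4+(1-p)·8 ⇒ p(2) = (1-p)(3) ⇒ p = 3/5

(p,q) = (3/5, 1/5)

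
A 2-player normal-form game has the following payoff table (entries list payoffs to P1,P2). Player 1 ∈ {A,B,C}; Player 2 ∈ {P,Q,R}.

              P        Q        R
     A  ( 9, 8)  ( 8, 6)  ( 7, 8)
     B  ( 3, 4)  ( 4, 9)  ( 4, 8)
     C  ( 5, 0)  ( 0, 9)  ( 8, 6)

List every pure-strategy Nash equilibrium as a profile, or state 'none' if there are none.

PSNE = {(A,P)}

(A,P): NE
(A,Q): not NE [P2→R gives 8>6]
(A,R): not NE [P1→C gives 8>7]
(B,P): not NE [P1→A gives 9>3; P2→Q gives 9>4]
(B,Q): not NE [P1→A gives 8>4]
(B,R): not NE [P1→C gives 8>4; P2→Q gives 9>8]
(C,P): not NE [P1→A gives 9>5; P2→Q gives 9>0]
(C,Q): not NE [P1→A gives 8>0]
(C,R): not NE [P2→Q gives 9>6]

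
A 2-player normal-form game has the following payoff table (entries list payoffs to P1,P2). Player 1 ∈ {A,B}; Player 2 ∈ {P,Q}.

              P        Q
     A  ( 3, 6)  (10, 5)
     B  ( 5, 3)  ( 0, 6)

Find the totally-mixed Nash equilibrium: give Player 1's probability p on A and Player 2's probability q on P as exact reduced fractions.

P1 indiff ⇒ q·3+(1-q)·10 = q·5+(1-q)·0 ⇒ q(-2) = (1-q)(-10) ⇒ q = 5/6
P2 indiff ⇒ p·6+(1-p)·3 = p·5+(1-p)·6 ⇒ p(1) = (1-p)(3) ⇒ p = 3/4

P1 mixes 3/4 on A; P2 mixes 5/6 on P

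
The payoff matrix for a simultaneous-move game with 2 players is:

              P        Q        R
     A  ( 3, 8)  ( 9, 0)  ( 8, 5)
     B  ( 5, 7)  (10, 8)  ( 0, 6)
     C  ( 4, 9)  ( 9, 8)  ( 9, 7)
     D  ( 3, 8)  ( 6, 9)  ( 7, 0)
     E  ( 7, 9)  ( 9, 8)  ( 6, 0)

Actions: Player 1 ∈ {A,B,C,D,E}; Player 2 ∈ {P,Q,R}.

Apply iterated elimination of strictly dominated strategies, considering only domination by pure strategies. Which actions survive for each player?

IESDS → P1:{B,E} P2:{P,Q}

P1 drop D (C beats it: P:4>3 Q:9>6 R:9>7)
P2 drop R (P beats it: A:8>5 B:7>6 C:9>7 E:9>0)
P1 drop A (B beats it: P:5>3 Q:10>9)
P1 drop C (B beats it: P:5>4 Q:10>9)
P1→{B,E} P2→{P,Q}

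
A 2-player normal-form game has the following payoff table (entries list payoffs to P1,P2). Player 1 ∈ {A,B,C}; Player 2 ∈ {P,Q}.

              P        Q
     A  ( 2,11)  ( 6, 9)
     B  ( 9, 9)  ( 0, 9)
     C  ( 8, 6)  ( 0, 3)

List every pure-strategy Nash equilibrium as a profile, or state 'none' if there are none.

(A,P): not NE [P1→B gives 9>2]
(A,Q): not NE [P2→P gives 11>9]
(B,P): NE
(B,Q): not NE [P1→A gives 6>0]
(C,P): not NE [P1→B gives 9>8]
(C,Q): not NE [P1→A gives 6>0; P2→P gives 6>3]

PSNE = {(B,P)}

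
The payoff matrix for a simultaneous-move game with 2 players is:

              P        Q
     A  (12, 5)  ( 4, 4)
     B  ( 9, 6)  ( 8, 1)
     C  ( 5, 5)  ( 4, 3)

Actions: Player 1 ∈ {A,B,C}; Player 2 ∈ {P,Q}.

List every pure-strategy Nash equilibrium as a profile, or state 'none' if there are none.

(A,P): NE
(A,Q): not NE [P1→B gives 8>4; P2→P gives 5>4]
(B,P): not NE [P1→A gives 12>9]
(B,Q): not NE [P2→P gives 6>1]
(C,P): not NE [P1→A gives 12>5]
(C,Q): not NE [P1→B gives 8>4; P2→P gives 5>3]

PSNE = {(A,P)}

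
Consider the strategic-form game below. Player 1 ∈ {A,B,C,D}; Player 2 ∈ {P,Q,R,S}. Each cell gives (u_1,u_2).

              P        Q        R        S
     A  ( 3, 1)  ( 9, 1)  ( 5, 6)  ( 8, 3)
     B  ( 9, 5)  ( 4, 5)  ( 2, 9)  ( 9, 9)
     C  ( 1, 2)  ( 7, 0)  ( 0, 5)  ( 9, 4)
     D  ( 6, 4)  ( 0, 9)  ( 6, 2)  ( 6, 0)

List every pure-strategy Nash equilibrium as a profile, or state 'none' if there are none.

Nash profiles: (B,S)

(A,P): not NE [P1→B gives 9>3; P2→R gives 6>1]
(A,Q): not NE [P2→R gives 6>1]
(A,R): not NE [P1→D gives 6>5]
(A,S): not NE [P1→C gives 9>8; P2→R gives 6>3]
(B,P): not NE [P2→S gives 9>5]
(B,Q): not NE [P1→A gives 9>4; P2→S gives 9>5]
(B,R): not NE [P1→D gives 6>2]
(B,S): NE
(C,P): not NE [P1→B gives 9>1; P2→R gives 5>2]
(C,Q): not NE [P1→A gives 9>7; P2→R gives 5>0]
(C,R): not NE [P1→D gives 6>0]
(C,S): not NE [P2→R gives 5>4]
(D,P): not NE [P1→B gives 9>6; P2→Q gives 9>4]
(D,Q): not NE [P1→A gives 9>0]
(D,R): not NE [P2→Q gives 9>2]
(D,S): not NE [P1→C gives 9>6; P2→Q gives 9>0]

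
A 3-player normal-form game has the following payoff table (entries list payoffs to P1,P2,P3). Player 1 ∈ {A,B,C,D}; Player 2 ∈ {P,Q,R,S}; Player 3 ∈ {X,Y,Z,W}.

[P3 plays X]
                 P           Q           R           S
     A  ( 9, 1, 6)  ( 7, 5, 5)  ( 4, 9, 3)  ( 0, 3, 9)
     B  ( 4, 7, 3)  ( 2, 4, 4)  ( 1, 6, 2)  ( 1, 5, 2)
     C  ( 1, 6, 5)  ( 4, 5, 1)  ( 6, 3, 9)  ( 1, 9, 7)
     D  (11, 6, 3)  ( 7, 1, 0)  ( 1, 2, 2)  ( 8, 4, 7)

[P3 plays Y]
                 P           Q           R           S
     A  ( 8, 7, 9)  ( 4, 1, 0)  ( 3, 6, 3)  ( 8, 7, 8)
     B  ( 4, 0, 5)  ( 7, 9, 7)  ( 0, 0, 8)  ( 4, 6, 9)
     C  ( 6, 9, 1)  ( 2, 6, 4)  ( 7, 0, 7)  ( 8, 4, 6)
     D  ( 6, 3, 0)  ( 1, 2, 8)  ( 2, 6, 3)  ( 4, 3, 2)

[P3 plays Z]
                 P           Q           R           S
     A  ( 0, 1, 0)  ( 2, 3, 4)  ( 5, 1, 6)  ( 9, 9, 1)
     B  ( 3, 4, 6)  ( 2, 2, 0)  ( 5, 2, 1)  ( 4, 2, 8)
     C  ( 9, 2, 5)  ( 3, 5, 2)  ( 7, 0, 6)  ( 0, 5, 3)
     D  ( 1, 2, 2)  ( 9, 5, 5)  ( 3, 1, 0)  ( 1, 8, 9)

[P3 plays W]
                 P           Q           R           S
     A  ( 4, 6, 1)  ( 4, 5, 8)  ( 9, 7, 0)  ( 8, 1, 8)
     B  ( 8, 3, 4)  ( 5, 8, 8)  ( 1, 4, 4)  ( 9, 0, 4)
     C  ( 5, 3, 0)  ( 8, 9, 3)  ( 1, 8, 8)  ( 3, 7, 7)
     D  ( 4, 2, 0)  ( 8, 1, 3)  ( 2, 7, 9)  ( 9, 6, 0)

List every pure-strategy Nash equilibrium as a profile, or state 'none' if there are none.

(A,P,X): not NE [P1→D gives 11>9; P2→R gives 9>1; P3→Y gives 9>6]
(A,P,Y): NE
(A,P,Z): not NE [P1→C gives 9>0; P2→S gives 9>1; P3→Y gives 9>0]
(A,P,W): not NE [P1→B gives 8>4; P2→R gives 7>6; P3→Y gives 9>1]
(A,Q,X): not NE [P2→R gives 9>5; P3→W gives 8>5]
(A,Q,Y): not NE [P1→B gives 7>4; P2→S gives 7>1; P3→W gives 8>0]
(A,Q,Z): not NE [P1→D gives 9>2; P2→S gives 9>3; P3→W gives 8>4]
(A,Q,W): not NE [P1→D gives 8>4; P2→R gives 7>5]
(A,R,X): not NE [P1→C gives 6>4; P3→Z gives 6>3]
(A,R,Y): not NE [P1→C gives 7>3; P2→S gives 7>6; P3→Z gives 6>3]
(A,R,Z): not NE [P1→C gives 7>5; P2→S gives 9>1]
(A,R,W): not NE [P3→Z gives 6>0]
(A,S,X): not NE [P1→D gives 8>0; P2→R gives 9>3]
(A,S,Y): not NE [P3→X gives 9>8]
(A,S,Z): not NE [P3→X gives 9>1]
(A,S,W): not NE [P1→D gives 9>8; P2→R gives 7>1; P3→X gives 9>8]
(B,P,X): not NE [P1→D gives 11>4; P3→Z gives 6>3]
(B,P,Y): not NE [P1→A gives 8>4; P2→Q gives 9>0; P3→Z gives 6>5]
(B,P,Z): not NE [P1→C gives 9>3]
(B,P,W): not NE [P2→Q gives 8>3; P3→Z gives 6>4]
(B,Q,X): not NE [P1→D gives 7>2; P2→P gives 7>4; P3→W gives 8>4]
(B,Q,Y): not NE [P3→W gives 8>7]
(B,Q,Z): not NE [P1→D gives 9>2; P2→P gives 4>2; P3→W gives 8>0]
(B,Q,W): not NE [P1→D gives 8>5]
(B,R,X): not NE [P1→C gives 6>1; P2→P gives 7>6; P3→Y gives 8>2]
(B,R,Y): not NE [P1→C gives 7>0; P2→Q gives 9>0]
(B,R,Z): not NE [P1→C gives 7>5; P2→P gives 4>2; P3→Y gives 8>1]
(B,R,W): not NE [P1→A gives 9>1; P2→Q gives 8>4; P3→Y gives 8>4]
(B,S,X): not NE [P1→D gives 8>1; P2→P gives 7>5; P3→Y gives 9>2]
(B,S,Y): not NE [P1→C gives 8>4; P2→Q gives 9>6]
(B,S,Z): not NE [P1→A gives 9>4; P2→P gives 4>2; P3→Y gives 9>8]
(B,S,W): not NE [P2→Q gives 8>0; P3→Y gives 9>4]
(C,P,X): not NE [P1→D gives 11>1; P2→S gives 9>6]
(C,P,Y): not NE [P1→A gives 8>6; P3→Z gives 5>1]
(C,P,Z): not NE [P2→S gives 5>2]
(C,P,W): not NE [P1→B gives 8>5; P2→Q gives 9>3; P3→Z gives 5>0]
(C,Q,X): not NE [P1→D gives 7>4; P2→S gives 9>5; P3→Y gives 4>1]
(C,Q,Y): not NE [P1→B gives 7>2; P2→P gives 9>6]
(C,Q,Z): not NE [P1→D gives 9>3; P3→Y gives 4>2]
(C,Q,W): not NE [P3→Y gives 4>3]
(C,R,X): not NE [P2→S gives 9>3]
(C,R,Y): not NE [P2→P gives 9>0; P3→X gives 9>7]
(C,R,Z): not NE [P2→S gives 5>0; P3→X gives 9>6]
(C,R,W): not NE [P1→A gives 9>1; P2→Q gives 9>8; P3→X gives 9>8]
(C,S,X): not NE [P1→D gives 8>1]
(C,S,Y): not NE [P2→P gives 9>4; P3→W gives 7>6]
(C,S,Z): not NE [P1→A gives 9>0; P3→W gives 7>3]
(C,S,W): not NE [P1→D gives 9>3; P2→Q gives 9>7]
(D,P,X): NE
(D,P,Y): not NE [P1→A gives 8>6; P2→R gives 6>3; P3→X gives 3>0]
(D,P,Z): not NE [P1→C gives 9>1; P2→S gives 8>2; P3→X gives 3>2]
(D,P,W): not NE [P1→B gives 8>4; P2→R gives 7>2; P3→X gives 3>0]
(D,Q,X): not NE [P2→P gives 6>1; P3→Y gives 8>0]
(D,Q,Y): not NE [P1→B gives 7>1; P2→R gives 6>2]
(D,Q,Z): not NE [P2→S gives 8>5; P3→Y gives 8>5]
(D,Q,W): not NE [P2→R gives 7>1; P3→Y gives 8>3]
(D,R,X): not NE [P1→C gives 6>1; P2→P gives 6>2; P3→W gives 9>2]
(D,R,Y): not NE [P1→C gives 7>2; P3→W gives 9>3]
(D,R,Z): not NE [P1→C gives 7>3; P2→S gives 8>1; P3→W gives 9>0]
(D,R,W): not NE [P1→A gives 9>2]
(D,S,X): not NE [P2→P gives 6>4; P3→Z gives 9>7]
(D,S,Y): not NE [P1→C gives 8>4; P2→R gives 6>3; P3→Z gives 9>2]
(D,S,Z): not NE [P1→A gives 9>1]
(D,S,W): not NE [P2→R gives 7>6; P3→Z gives 9>0]

NE set: (A,P,Y), (D,P,X)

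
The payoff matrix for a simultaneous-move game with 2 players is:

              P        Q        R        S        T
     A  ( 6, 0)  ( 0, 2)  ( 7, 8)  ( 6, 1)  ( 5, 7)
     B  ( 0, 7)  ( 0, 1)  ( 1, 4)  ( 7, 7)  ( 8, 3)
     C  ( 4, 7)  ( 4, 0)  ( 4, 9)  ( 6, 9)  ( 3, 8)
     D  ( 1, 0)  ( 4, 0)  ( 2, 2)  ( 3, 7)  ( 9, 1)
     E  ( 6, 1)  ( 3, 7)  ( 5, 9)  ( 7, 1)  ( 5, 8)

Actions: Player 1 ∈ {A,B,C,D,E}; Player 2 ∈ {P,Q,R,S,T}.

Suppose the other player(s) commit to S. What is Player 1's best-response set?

BR_1 = {B,E}

u_1(A vs S) = 6
u_1(B vs S) = 7
u_1(C vs S) = 6
u_1(D vs S) = 3
u_1(E vs S) = 7
max payoff 7 at {B,E}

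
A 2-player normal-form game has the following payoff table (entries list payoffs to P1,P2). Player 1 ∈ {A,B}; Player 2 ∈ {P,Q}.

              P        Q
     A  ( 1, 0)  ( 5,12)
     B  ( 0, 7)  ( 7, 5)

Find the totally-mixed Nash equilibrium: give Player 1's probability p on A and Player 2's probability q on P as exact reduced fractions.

P1 indiff ⇒ q·1+(1-q)·5 = q·0+(1-q)·7 ⇒ q(1) = (1-q)(2) ⇒ q = 2/3
P2 indiff ⇒ p·0+(1-p)·7 = p·12+(1-p)·5 ⇒ p(-12) = (1-p)(-2) ⇒ p = 1/7

P1 mixes 1/7 on A; P2 mixes 2/3 on P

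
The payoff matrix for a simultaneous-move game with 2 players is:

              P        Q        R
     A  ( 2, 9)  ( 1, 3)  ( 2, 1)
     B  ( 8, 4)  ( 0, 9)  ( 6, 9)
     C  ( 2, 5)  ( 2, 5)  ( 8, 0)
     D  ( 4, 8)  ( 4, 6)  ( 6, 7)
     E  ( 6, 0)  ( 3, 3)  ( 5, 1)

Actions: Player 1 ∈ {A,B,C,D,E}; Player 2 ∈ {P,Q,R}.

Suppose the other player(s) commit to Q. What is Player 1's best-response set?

argmax u_1 = {D}

u_1(A vs Q) = 1
u_1(B vs Q) = 0
u_1(C vs Q) = 2
u_1(D vs Q) = 4
u_1(E vs Q) = 3
max payoff 4 at {D}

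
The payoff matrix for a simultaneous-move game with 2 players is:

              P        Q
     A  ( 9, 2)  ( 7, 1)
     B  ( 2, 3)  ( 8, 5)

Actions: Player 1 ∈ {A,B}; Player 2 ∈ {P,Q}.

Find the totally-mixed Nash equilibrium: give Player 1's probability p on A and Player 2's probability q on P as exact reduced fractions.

P1 indiff ⇒ q·9+(1-q)·7 = q·2+(1-q)·8 ⇒ q(7) = (1-q)(1) ⇒ q = 1/8
P2 indiff ⇒ p·2+(1-p)·3 = p·1+(1-p)·5 ⇒ p(1) = (1-p)(2) ⇒ p = 2/3

(p,q) = (2/3, 1/8)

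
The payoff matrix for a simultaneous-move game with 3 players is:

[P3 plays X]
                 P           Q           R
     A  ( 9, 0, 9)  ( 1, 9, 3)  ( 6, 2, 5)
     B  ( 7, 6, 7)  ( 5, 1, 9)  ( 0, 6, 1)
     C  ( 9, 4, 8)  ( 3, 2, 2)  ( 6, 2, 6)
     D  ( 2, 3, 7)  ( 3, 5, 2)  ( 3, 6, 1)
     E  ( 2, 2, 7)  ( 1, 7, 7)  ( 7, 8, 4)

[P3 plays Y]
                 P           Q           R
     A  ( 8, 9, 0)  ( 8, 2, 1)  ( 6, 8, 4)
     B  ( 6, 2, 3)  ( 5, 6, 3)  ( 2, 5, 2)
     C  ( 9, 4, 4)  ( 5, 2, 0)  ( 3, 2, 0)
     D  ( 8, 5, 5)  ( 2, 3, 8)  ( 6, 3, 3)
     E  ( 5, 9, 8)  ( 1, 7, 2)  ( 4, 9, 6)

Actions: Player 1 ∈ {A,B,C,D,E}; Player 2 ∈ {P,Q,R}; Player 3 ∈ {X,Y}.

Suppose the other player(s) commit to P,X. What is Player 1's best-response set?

u_1(A vs P,X) = 9
u_1(B vs P,X) = 7
u_1(C vs P,X) = 9
u_1(D vs P,X) = 2
u_1(E vs P,X) = 2
max payoff 9 at {A,C}

BR_1 = {A,C}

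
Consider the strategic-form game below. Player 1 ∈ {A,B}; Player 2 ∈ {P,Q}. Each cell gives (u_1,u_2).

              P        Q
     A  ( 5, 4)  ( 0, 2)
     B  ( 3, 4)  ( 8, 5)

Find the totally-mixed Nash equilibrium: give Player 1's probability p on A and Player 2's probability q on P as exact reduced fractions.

(p,q) = (1/3, 4/5)

P1 indiff ⇒ q·5+(1-q)·0 = q·3+(1-q)·8 ⇒ q(2) = (1-q)(8) ⇒ q = 4/5
P2 indiff ⇒ p·4+(1-p)·4 = p·2+(1-p)·5 ⇒ p(2) = (1-p)(1) ⇒ p = 1/3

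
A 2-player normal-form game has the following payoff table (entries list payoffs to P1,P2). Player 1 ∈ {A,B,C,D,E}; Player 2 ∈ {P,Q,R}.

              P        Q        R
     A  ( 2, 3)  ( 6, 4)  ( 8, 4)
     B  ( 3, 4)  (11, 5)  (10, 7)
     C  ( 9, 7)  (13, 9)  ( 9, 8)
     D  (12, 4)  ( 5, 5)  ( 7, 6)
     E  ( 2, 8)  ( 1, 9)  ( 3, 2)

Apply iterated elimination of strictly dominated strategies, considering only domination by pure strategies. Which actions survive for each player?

Remaining: P1:{B,C} P2:{Q,R}

P1 drop A (B beats it: P:3>2 Q:11>6 R:10>8)
P1 drop E (B beats it: P:3>2 Q:11>1 R:10>3)
P2 drop P (Q beats it: B:5>4 C:9>7 D:5>4)
P1 drop D (B beats it: Q:11>5 R:10>7)
P1→{B,C} P2→{Q,R}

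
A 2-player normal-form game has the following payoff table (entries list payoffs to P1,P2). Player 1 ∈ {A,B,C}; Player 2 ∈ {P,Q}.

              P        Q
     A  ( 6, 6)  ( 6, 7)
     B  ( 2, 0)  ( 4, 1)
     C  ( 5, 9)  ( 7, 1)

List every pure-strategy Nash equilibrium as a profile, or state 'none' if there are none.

(A,P): not NE [P2→Q gives 7>6]
(A,Q): not NE [P1→C gives 7>6]
(B,P): not NE [P1→A gives 6>2; P2→Q gives 1>0]
(B,Q): not NE [P1→C gives 7>4]
(C,P): not NE [P1→A gives 6>5]
(C,Q): not NE [P2→P gives 9>1]

PSNE: ∅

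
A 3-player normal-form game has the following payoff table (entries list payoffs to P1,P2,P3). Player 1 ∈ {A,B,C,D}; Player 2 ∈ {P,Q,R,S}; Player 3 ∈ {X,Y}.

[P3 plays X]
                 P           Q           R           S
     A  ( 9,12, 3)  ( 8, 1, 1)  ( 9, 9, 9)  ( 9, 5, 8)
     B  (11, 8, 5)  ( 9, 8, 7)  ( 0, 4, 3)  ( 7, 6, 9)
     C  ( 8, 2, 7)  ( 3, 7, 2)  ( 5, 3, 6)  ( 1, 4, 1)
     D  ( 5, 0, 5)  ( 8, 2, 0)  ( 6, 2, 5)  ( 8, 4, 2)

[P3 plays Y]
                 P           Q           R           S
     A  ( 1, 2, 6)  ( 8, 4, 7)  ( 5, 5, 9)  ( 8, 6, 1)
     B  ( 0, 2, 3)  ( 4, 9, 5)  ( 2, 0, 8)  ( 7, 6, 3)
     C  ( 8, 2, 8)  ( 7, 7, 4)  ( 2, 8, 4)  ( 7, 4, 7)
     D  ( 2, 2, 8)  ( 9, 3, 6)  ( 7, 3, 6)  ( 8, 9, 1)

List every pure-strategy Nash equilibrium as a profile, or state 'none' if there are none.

Nash profiles: (B,P,X), (B,Q,X)

(A,P,X): not NE [P1→B gives 11>9; P3→Y gives 6>3]
(A,P,Y): not NE [P1→C gives 8>1; P2→S gives 6>2]
(A,Q,X): not NE [P1→B gives 9>8; P2→P gives 12>1; P3→Y gives 7>1]
(A,Q,Y): not NE [P1→D gives 9>8; P2→S gives 6>4]
(A,R,X): not NE [P2→P gives 12>9]
(A,R,Y): not NE [P1→D gives 7>5; P2→S gives 6>5]
(A,S,X): not NE [P2→P gives 12>5]
(A,S,Y): not NE [P3→X gives 8>1]
(B,P,X): NE
(B,P,Y): not NE [P1→C gives 8>0; P2→Q gives 9>2; P3→X gives 5>3]
(B,Q,X): NE
(B,Q,Y): not NE [P1→D gives 9>4; P3→X gives 7>5]
(B,R,X): not NE [P1→A gives 9>0; P2→Q gives 8>4; P3→Y gives 8>3]
(B,R,Y): not NE [P1→D gives 7>2; P2→Q gives 9>0]
(B,S,X): not NE [P1→A gives 9>7; P2→Q gives 8>6]
(B,S,Y): not NE [P1→D gives 8>7; P2→Q gives 9>6; P3→X gives 9>3]
(C,P,X): not NE [P1→B gives 11>8; P2→Q gives 7>2; P3→Y gives 8>7]
(C,P,Y): not NE [P2→R gives 8>2]
(C,Q,X): not NE [P1→B gives 9>3; P3→Y gives 4>2]
(C,Q,Y): not NE [P1→D gives 9>7; P2→R gives 8>7]
(C,R,X): not NE [P1→A gives 9>5; P2→Q gives 7>3]
(C,R,Y): not NE [P1→D gives 7>2; P3→X gives 6>4]
(C,S,X): not NE [P1→A gives 9>1; P2→Q gives 7>4; P3→Y gives 7>1]
(C,S,Y): not NE [P1→D gives 8>7; P2→R gives 8>4]
(D,P,X): not NE [P1→B gives 11>5; P2→S gives 4>0; P3→Y gives 8>5]
(D,P,Y): not NE [P1→C gives 8>2; P2→S gives 9>2]
(D,Q,X): not NE [P1→B gives 9>8; P2→S gives 4>2; P3→Y gives 6>0]
(D,Q,Y): not NE [P2→S gives 9>3]
(D,R,X): not NE [P1→A gives 9>6; P2→S gives 4>2; P3→Y gives 6>5]
(D,R,Y): not NE [P2→S gives 9>3]
(D,S,X): not NE [P1→A gives 9>8]
(D,S,Y): not NE [P3→X gives 2>1]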